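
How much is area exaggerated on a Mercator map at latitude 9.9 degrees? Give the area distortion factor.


area_distortion = 1/cos^2(9.9) = 1.03

1.03


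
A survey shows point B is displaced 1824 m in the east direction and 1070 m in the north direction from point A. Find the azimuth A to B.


az = atan2(1824, 1070) = 59.6 deg
adjusted to 0-360: 59.6 degrees

59.6 degrees


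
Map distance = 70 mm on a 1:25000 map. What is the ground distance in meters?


ground = 70 mm * 25000 / 1000 = 1750.0 m

1750.0 m


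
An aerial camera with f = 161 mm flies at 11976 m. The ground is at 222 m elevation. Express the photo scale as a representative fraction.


scale = f / (H - h) = 161 mm / 11754 m = 161 / 11754000 = 1:73006

1:73006


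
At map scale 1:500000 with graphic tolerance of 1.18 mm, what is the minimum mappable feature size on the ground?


ground = 1.18 mm * 500000 / 1000 = 590.0 m

590.0 m


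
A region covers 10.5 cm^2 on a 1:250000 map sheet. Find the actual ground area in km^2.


ground_area = 10.5 * (250000/100)^2 = 65625000.0 m^2 = 65.625 km^2

65.625 km^2


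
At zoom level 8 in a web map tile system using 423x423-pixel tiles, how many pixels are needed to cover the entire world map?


tiles per axis = 2^8 = 256
total tiles = 256^2 = 65536
pixels per axis = 256 * 423 = 108288
total pixels = 108288^2 = 11726290944

11726290944 pixels


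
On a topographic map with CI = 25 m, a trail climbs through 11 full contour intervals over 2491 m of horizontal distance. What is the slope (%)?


elevation change = 11 * 25 = 275 m
slope = 275 / 2491 * 100 = 11.0%

11.0%


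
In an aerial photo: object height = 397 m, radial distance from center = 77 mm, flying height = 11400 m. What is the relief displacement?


d = h * r / H = 397 * 77 / 11400 = 2.68 mm

2.68 mm


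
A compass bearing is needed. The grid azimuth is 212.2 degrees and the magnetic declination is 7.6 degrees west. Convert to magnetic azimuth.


magnetic azimuth = grid azimuth - declination (east +ve)
mag_az = 212.2 - -7.6 = 219.8 degrees

219.8 degrees


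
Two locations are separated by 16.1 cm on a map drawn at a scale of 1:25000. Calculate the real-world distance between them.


ground = 16.1 cm * 25000 / 100 = 4025.0 m = 4.025 km

4.025 km


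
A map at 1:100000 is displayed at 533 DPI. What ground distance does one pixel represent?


pixel_cm = 2.54 / 533 ≈ 0.004765 cm
ground = pixel_cm * 100000 / 100 = 2.54 * 100000 / (533 * 100) = 254000 / 53300 ≈ 4.77 m

4.77 m


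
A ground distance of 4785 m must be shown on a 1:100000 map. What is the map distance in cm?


map_cm = 4785 * 100 / 100000 = 4.785 cm ≈ 4.79 cm

4.79 cm


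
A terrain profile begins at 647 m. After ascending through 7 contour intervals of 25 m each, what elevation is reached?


elevation = 647 + 7 * 25 = 822 m

822 m


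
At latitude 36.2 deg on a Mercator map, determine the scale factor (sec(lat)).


SF = 1 / cos(36.2) = 1 / 0.80696 = 1.239

1.239


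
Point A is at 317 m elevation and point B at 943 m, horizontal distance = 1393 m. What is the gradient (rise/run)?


gradient = (943 - 317) / 1393 = 626 / 1393 = 0.4494

0.4494


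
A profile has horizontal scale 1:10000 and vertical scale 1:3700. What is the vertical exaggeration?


VE = horizontal_scale / vertical_scale = 10000 / 3700 ≈ 2.7

2.7x


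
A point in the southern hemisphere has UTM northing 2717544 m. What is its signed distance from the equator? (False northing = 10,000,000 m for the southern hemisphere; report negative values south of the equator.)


For southern: actual = 2717544 - 10000000 = -7282456 m

-7282456 m


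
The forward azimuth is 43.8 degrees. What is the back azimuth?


back azimuth = (43.8 + 180) mod 360 = 223.8 degrees

223.8 degrees


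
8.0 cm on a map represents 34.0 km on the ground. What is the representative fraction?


ground = 34.0 km = 3400000 cm; RF denominator = ground / map = 3400000 / 8.0 = 425000; RF = 1:425000

1:425000


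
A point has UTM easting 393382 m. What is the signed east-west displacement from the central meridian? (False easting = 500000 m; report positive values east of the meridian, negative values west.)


displacement = 393382 - 500000 = -106618 m

-106618 m


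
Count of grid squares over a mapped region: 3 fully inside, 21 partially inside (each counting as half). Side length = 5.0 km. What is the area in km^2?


effective squares = 3 + 21 * 0.5 = 13.5
area = 13.5 * 25.0 = 337.5 km^2

337.5 km^2


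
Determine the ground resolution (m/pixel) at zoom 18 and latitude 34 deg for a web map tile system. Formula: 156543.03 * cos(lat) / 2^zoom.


res = 156543.03 * cos(34) / 2^18 = 156543.03 * 0.82903757 / 262144 = 0.5 m/pixel

0.5 m/pixel


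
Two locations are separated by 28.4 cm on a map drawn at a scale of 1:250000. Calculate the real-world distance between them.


ground = 28.4 cm * 250000 / 100 = 71000.0 m = 71.0 km

71.0 km


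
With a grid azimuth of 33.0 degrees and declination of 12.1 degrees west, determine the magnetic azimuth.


magnetic azimuth = grid azimuth - declination (east +ve)
mag_az = 33.0 - -12.1 = 45.1 degrees

45.1 degrees


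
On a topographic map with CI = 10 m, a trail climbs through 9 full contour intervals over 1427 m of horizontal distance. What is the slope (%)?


elevation change = 9 * 10 = 90 m
slope = 90 / 1427 * 100 = 6.3%

6.3%


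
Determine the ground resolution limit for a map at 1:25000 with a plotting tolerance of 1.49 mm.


ground = 1.49 mm * 25000 / 1000 = 37.25 m

37.25 m


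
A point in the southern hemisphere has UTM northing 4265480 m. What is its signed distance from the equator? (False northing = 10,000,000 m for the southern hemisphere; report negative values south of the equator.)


For southern: actual = 4265480 - 10000000 = -5734520 m

-5734520 m


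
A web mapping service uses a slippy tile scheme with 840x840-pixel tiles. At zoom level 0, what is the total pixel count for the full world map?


tiles per axis = 2^0 = 1
total tiles = 1^2 = 1
pixels per axis = 1 * 840 = 840
total pixels = 840^2 = 705600

705600 pixels


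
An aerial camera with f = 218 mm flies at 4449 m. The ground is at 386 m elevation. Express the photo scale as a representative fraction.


scale = f / (H - h) = 218 mm / 4063 m = 218 / 4063000 = 1:18638

1:18638


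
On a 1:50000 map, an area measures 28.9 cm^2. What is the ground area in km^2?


ground_area = 28.9 * (50000/100)^2 = 7225000.0 m^2 = 7.225 km^2

7.225 km^2


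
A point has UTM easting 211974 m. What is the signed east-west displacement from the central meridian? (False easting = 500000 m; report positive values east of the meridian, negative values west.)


displacement = 211974 - 500000 = -288026 m

-288026 m


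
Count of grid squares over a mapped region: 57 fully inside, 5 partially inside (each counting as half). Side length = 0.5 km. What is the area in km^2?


effective squares = 57 + 5 * 0.5 = 59.5
area = 59.5 * 0.25 = 14.875 km^2

14.875 km^2


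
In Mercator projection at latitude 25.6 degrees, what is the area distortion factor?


area_distortion = 1/cos^2(25.6) = 1.23

1.23


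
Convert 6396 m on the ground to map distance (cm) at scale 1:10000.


map_cm = 6396 * 100 / 10000 = 63.96 cm

63.96 cm


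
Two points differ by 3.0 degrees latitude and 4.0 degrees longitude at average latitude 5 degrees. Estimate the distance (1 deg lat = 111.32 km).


dlat_km = 3.0 * 111.32 = 333.96
dlon_km = 4.0 * 111.32 * cos(5) ≈ 443.586
dist = sqrt(333.96^2 + 443.586^2) ≈ 555.2 km

555.2 km


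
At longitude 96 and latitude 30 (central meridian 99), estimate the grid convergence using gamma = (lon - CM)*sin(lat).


gamma = (96 - 99) * sin(30) = -3 * 0.5 = -1.5 degrees

-1.5 degrees


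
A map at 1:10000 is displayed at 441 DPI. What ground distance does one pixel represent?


pixel_cm = 2.54 / 441 ≈ 0.00576 cm
ground = pixel_cm * 10000 / 100 = 2.54 * 10000 / (441 * 100) = 25400 / 44100 ≈ 0.58 m

0.58 m


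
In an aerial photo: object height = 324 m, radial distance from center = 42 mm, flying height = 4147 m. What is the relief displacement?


d = h * r / H = 324 * 42 / 4147 = 3.28 mm

3.28 mm


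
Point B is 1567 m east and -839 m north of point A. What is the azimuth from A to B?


az = atan2(1567, -839) = 118.2 deg
adjusted to 0-360: 118.2 degrees

118.2 degrees


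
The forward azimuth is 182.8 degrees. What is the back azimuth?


back azimuth = (182.8 + 180) mod 360 = 2.8 degrees

2.8 degrees


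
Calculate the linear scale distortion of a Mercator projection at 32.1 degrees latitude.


SF = 1 / cos(32.1) = 1 / 0.847122 = 1.18

1.18


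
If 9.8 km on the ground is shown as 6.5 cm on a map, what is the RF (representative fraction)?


ground = 9.8 km = 980000 cm; RF denominator = ground / map = 980000 / 6.5 ≈ 150769; RF = 1:150769

1:150769


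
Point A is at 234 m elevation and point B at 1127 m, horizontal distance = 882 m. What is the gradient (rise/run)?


gradient = (1127 - 234) / 882 = 893 / 882 = 1.0125

1.0125


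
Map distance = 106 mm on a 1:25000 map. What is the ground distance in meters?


ground = 106 mm * 25000 / 1000 = 2650.0 m

2650.0 m


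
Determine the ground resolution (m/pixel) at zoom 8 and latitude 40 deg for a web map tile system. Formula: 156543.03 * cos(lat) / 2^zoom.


res = 156543.03 * cos(40) / 2^8 = 156543.03 * 0.76604444 / 256 = 468.43 m/pixel

468.43 m/pixel


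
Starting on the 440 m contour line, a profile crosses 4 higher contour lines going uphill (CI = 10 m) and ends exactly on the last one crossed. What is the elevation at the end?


elevation = 440 + 4 * 10 = 480 m

480 m


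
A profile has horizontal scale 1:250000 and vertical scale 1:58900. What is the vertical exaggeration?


VE = horizontal_scale / vertical_scale = 250000 / 58900 ≈ 4.2

4.2x


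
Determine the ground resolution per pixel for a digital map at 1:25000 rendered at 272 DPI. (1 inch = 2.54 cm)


pixel_cm = 2.54 / 272 ≈ 0.009338 cm
ground = pixel_cm * 25000 / 100 = 2.54 * 25000 / (272 * 100) = 63500 / 27200 ≈ 2.33 m

2.33 m


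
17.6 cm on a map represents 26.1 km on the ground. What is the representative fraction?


ground = 26.1 km = 2610000 cm; RF denominator = ground / map = 2610000 / 17.6 ≈ 148295; RF = 1:148295

1:148295


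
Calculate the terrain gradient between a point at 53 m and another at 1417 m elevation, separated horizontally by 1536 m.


gradient = (1417 - 53) / 1536 = 1364 / 1536 = 0.888

0.888


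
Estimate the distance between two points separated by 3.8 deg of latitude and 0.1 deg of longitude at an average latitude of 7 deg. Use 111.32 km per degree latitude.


dlat_km = 3.8 * 111.32 = 423.016
dlon_km = 0.1 * 111.32 * cos(7) ≈ 11.049
dist = sqrt(423.016^2 + 11.049^2) ≈ 423.2 km

423.2 km


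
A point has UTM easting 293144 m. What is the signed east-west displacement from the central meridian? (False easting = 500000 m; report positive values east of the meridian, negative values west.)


displacement = 293144 - 500000 = -206856 m

-206856 m


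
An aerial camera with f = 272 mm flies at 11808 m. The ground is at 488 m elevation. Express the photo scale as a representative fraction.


scale = f / (H - h) = 272 mm / 11320 m = 272 / 11320000 = 1:41618

1:41618


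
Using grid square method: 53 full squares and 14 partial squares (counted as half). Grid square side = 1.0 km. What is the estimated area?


effective squares = 53 + 14 * 0.5 = 60.0
area = 60.0 * 1.0 = 60.0 km^2

60.0 km^2


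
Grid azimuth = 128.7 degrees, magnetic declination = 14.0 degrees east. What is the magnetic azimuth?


magnetic azimuth = grid azimuth - declination (east +ve)
mag_az = 128.7 - 14.0 = 114.7 degrees

114.7 degrees


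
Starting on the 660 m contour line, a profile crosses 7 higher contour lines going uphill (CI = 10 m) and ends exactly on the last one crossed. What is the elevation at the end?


elevation = 660 + 7 * 10 = 730 m

730 m


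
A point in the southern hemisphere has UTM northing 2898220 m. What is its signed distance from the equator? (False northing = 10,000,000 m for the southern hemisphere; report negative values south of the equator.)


For southern: actual = 2898220 - 10000000 = -7101780 m

-7101780 m


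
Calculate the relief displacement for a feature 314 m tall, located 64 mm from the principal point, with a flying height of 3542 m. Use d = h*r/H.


d = h * r / H = 314 * 64 / 3542 = 5.67 mm

5.67 mm


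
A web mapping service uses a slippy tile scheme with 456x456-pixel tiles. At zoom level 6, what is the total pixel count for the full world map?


tiles per axis = 2^6 = 64
total tiles = 64^2 = 4096
pixels per axis = 64 * 456 = 29184
total pixels = 29184^2 = 851705856

851705856 pixels


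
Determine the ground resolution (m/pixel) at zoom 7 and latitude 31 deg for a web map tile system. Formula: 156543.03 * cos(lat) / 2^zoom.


res = 156543.03 * cos(31) / 2^7 = 156543.03 * 0.8571673 / 128 = 1048.31 m/pixel

1048.31 m/pixel


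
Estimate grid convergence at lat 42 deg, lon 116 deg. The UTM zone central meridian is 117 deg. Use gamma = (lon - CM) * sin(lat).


gamma = (116 - 117) * sin(42) = -1 * 0.669131 = -0.669 degrees

-0.669 degrees


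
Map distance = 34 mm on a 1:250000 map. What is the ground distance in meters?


ground = 34 mm * 250000 / 1000 = 8500.0 m

8500.0 m


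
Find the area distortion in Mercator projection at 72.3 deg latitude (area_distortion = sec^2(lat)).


area_distortion = 1/cos^2(72.3) = 10.818

10.818


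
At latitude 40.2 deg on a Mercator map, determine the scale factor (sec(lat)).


SF = 1 / cos(40.2) = 1 / 0.763796 = 1.309

1.309


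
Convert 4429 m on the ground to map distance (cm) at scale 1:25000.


map_cm = 4429 * 100 / 25000 = 17.716 cm ≈ 17.72 cm

17.72 cm


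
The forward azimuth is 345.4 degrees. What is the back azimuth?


back azimuth = (345.4 + 180) mod 360 = 165.4 degrees

165.4 degrees


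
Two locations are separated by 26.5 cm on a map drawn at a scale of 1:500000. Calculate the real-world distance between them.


ground = 26.5 cm * 500000 / 100 = 132500.0 m = 132.5 km

132.5 km


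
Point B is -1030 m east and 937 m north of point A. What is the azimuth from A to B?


az = atan2(-1030, 937) = -47.7 deg
adjusted to 0-360: 312.3 degrees

312.3 degrees


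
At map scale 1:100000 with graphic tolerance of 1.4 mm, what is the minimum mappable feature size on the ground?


ground = 1.4 mm * 100000 / 1000 = 140.0 m

140.0 m


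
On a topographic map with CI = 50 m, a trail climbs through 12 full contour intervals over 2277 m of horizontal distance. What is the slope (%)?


elevation change = 12 * 50 = 600 m
slope = 600 / 2277 * 100 = 26.4%

26.4%


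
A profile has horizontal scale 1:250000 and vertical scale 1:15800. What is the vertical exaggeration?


VE = horizontal_scale / vertical_scale = 250000 / 15800 ≈ 15.8

15.8x


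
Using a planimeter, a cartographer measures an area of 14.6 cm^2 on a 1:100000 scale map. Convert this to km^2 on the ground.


ground_area = 14.6 * (100000/100)^2 = 14600000.0 m^2 = 14.6 km^2

14.6 km^2


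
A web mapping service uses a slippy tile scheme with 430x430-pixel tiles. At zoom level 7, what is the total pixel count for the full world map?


tiles per axis = 2^7 = 128
total tiles = 128^2 = 16384
pixels per axis = 128 * 430 = 55040
total pixels = 55040^2 = 3029401600

3029401600 pixels


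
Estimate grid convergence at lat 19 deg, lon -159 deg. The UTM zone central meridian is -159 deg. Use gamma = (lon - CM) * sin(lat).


gamma = (-159 - -159) * sin(19) = 0 * 0.325568 = 0.0 degrees

0.0 degrees


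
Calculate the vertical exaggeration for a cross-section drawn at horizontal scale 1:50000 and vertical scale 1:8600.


VE = horizontal_scale / vertical_scale = 50000 / 8600 ≈ 5.8

5.8x


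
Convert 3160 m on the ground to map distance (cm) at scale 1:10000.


map_cm = 3160 * 100 / 10000 = 31.6 cm

31.6 cm


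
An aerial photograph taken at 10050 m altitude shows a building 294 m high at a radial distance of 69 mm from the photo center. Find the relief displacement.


d = h * r / H = 294 * 69 / 10050 = 2.02 mm

2.02 mm


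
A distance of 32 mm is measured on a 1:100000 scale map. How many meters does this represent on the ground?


ground = 32 mm * 100000 / 1000 = 3200.0 m

3200.0 m


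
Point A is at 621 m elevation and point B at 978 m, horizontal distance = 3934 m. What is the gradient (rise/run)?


gradient = (978 - 621) / 3934 = 357 / 3934 = 0.0907

0.0907


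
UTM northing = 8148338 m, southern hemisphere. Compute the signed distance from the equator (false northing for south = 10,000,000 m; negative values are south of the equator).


For southern: actual = 8148338 - 10000000 = -1851662 m

-1851662 m


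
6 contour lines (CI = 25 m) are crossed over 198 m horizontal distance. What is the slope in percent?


elevation change = 6 * 25 = 150 m
slope = 150 / 198 * 100 = 75.8%

75.8%


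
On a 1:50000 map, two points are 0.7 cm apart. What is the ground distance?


ground = 0.7 cm * 50000 / 100 = 350.0 m

350.0 m


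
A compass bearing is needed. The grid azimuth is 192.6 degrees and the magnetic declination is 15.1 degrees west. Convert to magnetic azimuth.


magnetic azimuth = grid azimuth - declination (east +ve)
mag_az = 192.6 - -15.1 = 207.7 degrees

207.7 degrees


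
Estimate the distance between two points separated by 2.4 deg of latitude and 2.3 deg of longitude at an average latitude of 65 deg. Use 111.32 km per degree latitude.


dlat_km = 2.4 * 111.32 = 267.168
dlon_km = 2.3 * 111.32 * cos(65) ≈ 108.205
dist = sqrt(267.168^2 + 108.205^2) ≈ 288.2 km

288.2 km


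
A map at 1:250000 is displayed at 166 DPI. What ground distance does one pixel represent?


pixel_cm = 2.54 / 166 ≈ 0.015301 cm
ground = pixel_cm * 250000 / 100 = 2.54 * 250000 / (166 * 100) = 635000 / 16600 ≈ 38.25 m

38.25 m


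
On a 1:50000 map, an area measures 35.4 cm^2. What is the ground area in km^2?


ground_area = 35.4 * (50000/100)^2 = 8850000.0 m^2 = 8.85 km^2

8.85 km^2


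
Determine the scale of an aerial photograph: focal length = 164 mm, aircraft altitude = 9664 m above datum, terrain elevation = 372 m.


scale = f / (H - h) = 164 mm / 9292 m = 164 / 9292000 = 1:56659

1:56659


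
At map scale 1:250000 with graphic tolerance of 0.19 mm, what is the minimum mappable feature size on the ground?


ground = 0.19 mm * 250000 / 1000 = 47.5 m

47.5 m


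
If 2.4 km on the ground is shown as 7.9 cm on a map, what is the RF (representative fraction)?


ground = 2.4 km = 240000 cm; RF denominator = ground / map = 240000 / 7.9 ≈ 30380; RF = 1:30380

1:30380


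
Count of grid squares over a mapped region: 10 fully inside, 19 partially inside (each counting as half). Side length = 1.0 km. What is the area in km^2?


effective squares = 10 + 19 * 0.5 = 19.5
area = 19.5 * 1.0 = 19.5 km^2

19.5 km^2


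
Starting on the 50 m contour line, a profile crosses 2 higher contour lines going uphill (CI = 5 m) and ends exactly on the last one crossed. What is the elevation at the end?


elevation = 50 + 2 * 5 = 60 m

60 m


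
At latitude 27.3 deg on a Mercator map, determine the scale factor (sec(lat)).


SF = 1 / cos(27.3) = 1 / 0.888617 = 1.125

1.125


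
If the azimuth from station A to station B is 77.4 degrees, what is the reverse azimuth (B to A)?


back azimuth = (77.4 + 180) mod 360 = 257.4 degrees

257.4 degrees


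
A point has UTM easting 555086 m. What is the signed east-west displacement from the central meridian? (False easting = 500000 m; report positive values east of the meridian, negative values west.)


displacement = 555086 - 500000 = 55086 m

55086 m


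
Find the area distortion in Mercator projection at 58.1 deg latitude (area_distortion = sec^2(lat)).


area_distortion = 1/cos^2(58.1) = 3.581

3.581


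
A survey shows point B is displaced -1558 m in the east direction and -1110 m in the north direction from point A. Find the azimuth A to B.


az = atan2(-1558, -1110) = -125.5 deg
adjusted to 0-360: 234.5 degrees

234.5 degrees


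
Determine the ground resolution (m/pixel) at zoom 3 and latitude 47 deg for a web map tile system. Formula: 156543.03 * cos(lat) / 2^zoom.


res = 156543.03 * cos(47) / 2^3 = 156543.03 * 0.68199836 / 8 = 13345.26 m/pixel

13345.26 m/pixel


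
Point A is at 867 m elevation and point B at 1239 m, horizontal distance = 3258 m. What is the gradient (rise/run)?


gradient = (1239 - 867) / 3258 = 372 / 3258 = 0.1142

0.1142


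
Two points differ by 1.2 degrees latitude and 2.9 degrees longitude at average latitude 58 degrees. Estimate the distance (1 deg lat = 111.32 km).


dlat_km = 1.2 * 111.32 = 133.584
dlon_km = 2.9 * 111.32 * cos(58) ≈ 171.073
dist = sqrt(133.584^2 + 171.073^2) ≈ 217.0 km

217.0 km


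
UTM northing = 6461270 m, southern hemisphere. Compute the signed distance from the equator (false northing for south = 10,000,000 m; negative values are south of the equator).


For southern: actual = 6461270 - 10000000 = -3538730 m

-3538730 m


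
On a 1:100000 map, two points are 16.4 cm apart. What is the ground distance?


ground = 16.4 cm * 100000 / 100 = 16400.0 m = 16.4 km

16.4 km


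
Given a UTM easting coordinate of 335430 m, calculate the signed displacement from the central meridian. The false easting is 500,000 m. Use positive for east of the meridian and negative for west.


displacement = 335430 - 500000 = -164570 m

-164570 m


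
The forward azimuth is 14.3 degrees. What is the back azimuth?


back azimuth = (14.3 + 180) mod 360 = 194.3 degrees

194.3 degrees


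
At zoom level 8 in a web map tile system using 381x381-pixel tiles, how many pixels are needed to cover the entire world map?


tiles per axis = 2^8 = 256
total tiles = 256^2 = 65536
pixels per axis = 256 * 381 = 97536
total pixels = 97536^2 = 9513271296

9513271296 pixels


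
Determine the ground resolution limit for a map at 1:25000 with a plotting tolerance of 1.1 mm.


ground = 1.1 mm * 25000 / 1000 = 27.5 m

27.5 m


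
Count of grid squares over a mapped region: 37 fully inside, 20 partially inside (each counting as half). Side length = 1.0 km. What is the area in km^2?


effective squares = 37 + 20 * 0.5 = 47.0
area = 47.0 * 1.0 = 47.0 km^2

47.0 km^2


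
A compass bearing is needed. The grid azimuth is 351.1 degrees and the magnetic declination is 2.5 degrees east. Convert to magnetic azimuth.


magnetic azimuth = grid azimuth - declination (east +ve)
mag_az = 351.1 - 2.5 = 348.6 degrees

348.6 degrees


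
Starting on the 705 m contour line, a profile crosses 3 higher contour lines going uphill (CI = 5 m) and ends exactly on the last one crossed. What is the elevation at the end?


elevation = 705 + 3 * 5 = 720 m

720 m


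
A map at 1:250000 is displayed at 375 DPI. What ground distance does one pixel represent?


pixel_cm = 2.54 / 375 ≈ 0.006773 cm
ground = pixel_cm * 250000 / 100 = 2.54 * 250000 / (375 * 100) = 635000 / 37500 ≈ 16.93 m

16.93 m


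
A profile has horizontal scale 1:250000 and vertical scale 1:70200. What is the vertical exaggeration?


VE = horizontal_scale / vertical_scale = 250000 / 70200 ≈ 3.6

3.6x


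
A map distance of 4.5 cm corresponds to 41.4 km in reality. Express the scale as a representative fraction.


ground = 41.4 km = 4140000 cm; RF denominator = ground / map = 4140000 / 4.5 = 920000; RF = 1:920000

1:920000


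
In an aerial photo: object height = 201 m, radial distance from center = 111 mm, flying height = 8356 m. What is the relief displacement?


d = h * r / H = 201 * 111 / 8356 = 2.67 mm

2.67 mm


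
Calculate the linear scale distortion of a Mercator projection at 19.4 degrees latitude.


SF = 1 / cos(19.4) = 1 / 0.943223 = 1.06

1.06


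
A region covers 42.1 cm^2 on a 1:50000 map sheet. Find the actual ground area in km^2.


ground_area = 42.1 * (50000/100)^2 = 10525000.0 m^2 = 10.525 km^2

10.525 km^2


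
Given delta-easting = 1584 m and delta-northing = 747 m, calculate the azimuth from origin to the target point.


az = atan2(1584, 747) = 64.8 deg
adjusted to 0-360: 64.8 degrees

64.8 degrees


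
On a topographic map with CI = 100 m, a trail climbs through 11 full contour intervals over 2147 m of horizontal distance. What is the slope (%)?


elevation change = 11 * 100 = 1100 m
slope = 1100 / 2147 * 100 = 51.2%

51.2%


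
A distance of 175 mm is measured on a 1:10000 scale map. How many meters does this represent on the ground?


ground = 175 mm * 10000 / 1000 = 1750.0 m

1750.0 m


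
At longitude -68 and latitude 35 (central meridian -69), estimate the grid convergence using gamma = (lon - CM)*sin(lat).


gamma = (-68 - -69) * sin(35) = 1 * 0.573576 = 0.574 degrees

0.574 degrees


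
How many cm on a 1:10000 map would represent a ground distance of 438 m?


map_cm = 438 * 100 / 10000 = 4.38 cm

4.38 cm


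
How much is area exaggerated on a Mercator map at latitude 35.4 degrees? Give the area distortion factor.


area_distortion = 1/cos^2(35.4) = 1.505

1.505


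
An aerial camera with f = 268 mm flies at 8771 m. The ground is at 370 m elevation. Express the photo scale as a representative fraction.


scale = f / (H - h) = 268 mm / 8401 m = 268 / 8401000 = 1:31347

1:31347


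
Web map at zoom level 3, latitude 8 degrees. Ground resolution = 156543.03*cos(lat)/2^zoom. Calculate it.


res = 156543.03 * cos(8) / 2^3 = 156543.03 * 0.99026807 / 8 = 19377.45 m/pixel

19377.45 m/pixel


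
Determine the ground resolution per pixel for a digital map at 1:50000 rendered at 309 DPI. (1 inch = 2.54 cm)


pixel_cm = 2.54 / 309 ≈ 0.00822 cm
ground = pixel_cm * 50000 / 100 = 2.54 * 50000 / (309 * 100) = 127000 / 30900 ≈ 4.11 m

4.11 m


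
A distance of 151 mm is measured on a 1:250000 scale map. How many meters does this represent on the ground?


ground = 151 mm * 250000 / 1000 = 37750.0 m

37750.0 m


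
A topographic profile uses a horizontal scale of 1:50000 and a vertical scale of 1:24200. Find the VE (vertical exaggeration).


VE = horizontal_scale / vertical_scale = 50000 / 24200 ≈ 2.1

2.1x


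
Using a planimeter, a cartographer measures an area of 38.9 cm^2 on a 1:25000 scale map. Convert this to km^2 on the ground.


ground_area = 38.9 * (25000/100)^2 = 2431250.0 m^2 = 2.43125 km^2 ≈ 2.431 km^2

2.431 km^2


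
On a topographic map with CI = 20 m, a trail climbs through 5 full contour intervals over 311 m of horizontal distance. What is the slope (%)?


elevation change = 5 * 20 = 100 m
slope = 100 / 311 * 100 = 32.2%

32.2%


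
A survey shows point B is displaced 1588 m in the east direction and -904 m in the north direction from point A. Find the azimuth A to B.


az = atan2(1588, -904) = 119.7 deg
adjusted to 0-360: 119.7 degrees

119.7 degrees


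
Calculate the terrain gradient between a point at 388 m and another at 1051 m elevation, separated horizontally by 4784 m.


gradient = (1051 - 388) / 4784 = 663 / 4784 = 0.1386

0.1386


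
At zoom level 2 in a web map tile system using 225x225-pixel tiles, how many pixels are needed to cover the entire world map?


tiles per axis = 2^2 = 4
total tiles = 4^2 = 16
pixels per axis = 4 * 225 = 900
total pixels = 900^2 = 810000

810000 pixels


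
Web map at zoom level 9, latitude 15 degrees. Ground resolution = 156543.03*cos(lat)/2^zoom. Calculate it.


res = 156543.03 * cos(15) / 2^9 = 156543.03 * 0.96592583 / 512 = 295.33 m/pixel

295.33 m/pixel


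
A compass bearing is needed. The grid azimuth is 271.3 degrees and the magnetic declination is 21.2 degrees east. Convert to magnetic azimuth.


magnetic azimuth = grid azimuth - declination (east +ve)
mag_az = 271.3 - 21.2 = 250.1 degrees

250.1 degrees


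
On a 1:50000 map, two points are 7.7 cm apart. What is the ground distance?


ground = 7.7 cm * 50000 / 100 = 3850.0 m = 3.85 km

3.85 km


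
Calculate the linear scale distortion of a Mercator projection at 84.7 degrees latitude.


SF = 1 / cos(84.7) = 1 / 0.092371 = 10.826

10.826


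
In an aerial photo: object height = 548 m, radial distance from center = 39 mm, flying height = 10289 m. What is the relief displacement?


d = h * r / H = 548 * 39 / 10289 = 2.08 mm

2.08 mm


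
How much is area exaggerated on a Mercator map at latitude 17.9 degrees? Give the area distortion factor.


area_distortion = 1/cos^2(17.9) = 1.104

1.104


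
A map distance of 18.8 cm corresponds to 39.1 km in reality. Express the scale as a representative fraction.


ground = 39.1 km = 3910000 cm; RF denominator = ground / map = 3910000 / 18.8 ≈ 207979; RF = 1:207979

1:207979


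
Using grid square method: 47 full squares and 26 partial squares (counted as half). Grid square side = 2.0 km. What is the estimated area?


effective squares = 47 + 26 * 0.5 = 60.0
area = 60.0 * 4.0 = 240.0 km^2

240.0 km^2


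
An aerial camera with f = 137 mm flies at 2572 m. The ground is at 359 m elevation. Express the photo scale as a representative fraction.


scale = f / (H - h) = 137 mm / 2213 m = 137 / 2213000 = 1:16153

1:16153


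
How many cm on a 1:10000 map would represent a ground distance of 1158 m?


map_cm = 1158 * 100 / 10000 = 11.58 cm

11.58 cm


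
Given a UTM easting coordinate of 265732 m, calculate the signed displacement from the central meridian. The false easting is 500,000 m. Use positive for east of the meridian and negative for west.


displacement = 265732 - 500000 = -234268 m

-234268 m


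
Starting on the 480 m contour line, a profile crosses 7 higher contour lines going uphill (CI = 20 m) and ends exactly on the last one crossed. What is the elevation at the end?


elevation = 480 + 7 * 20 = 620 m

620 m


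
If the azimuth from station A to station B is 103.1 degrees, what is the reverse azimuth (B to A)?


back azimuth = (103.1 + 180) mod 360 = 283.1 degrees

283.1 degrees


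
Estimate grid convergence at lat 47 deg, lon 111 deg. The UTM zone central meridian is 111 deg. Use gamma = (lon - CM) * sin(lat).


gamma = (111 - 111) * sin(47) = 0 * 0.731354 = 0.0 degrees

0.0 degrees


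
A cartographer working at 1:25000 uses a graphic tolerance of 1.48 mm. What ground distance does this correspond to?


ground = 1.48 mm * 25000 / 1000 = 37.0 m

37.0 m


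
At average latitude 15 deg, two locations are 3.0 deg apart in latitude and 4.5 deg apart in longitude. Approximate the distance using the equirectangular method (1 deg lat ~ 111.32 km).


dlat_km = 3.0 * 111.32 = 333.96
dlon_km = 4.5 * 111.32 * cos(15) ≈ 483.871
dist = sqrt(333.96^2 + 483.871^2) ≈ 587.9 km

587.9 km


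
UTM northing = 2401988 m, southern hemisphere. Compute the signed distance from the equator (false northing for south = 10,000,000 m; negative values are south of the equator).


For southern: actual = 2401988 - 10000000 = -7598012 m

-7598012 m


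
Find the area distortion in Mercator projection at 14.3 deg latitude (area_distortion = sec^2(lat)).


area_distortion = 1/cos^2(14.3) = 1.065

1.065


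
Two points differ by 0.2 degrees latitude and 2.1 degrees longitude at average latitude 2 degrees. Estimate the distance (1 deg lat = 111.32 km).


dlat_km = 0.2 * 111.32 = 22.264
dlon_km = 2.1 * 111.32 * cos(2) ≈ 233.63
dist = sqrt(22.264^2 + 233.63^2) ≈ 234.7 km

234.7 km


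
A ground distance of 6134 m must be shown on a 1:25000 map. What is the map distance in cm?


map_cm = 6134 * 100 / 25000 = 24.536 cm ≈ 24.54 cm

24.54 cm


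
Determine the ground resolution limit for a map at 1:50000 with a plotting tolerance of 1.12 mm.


ground = 1.12 mm * 50000 / 1000 = 56.0 m

56.0 m


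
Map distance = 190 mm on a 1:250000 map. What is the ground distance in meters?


ground = 190 mm * 250000 / 1000 = 47500.0 m

47500.0 m


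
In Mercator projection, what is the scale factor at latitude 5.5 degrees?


SF = 1 / cos(5.5) = 1 / 0.995396 = 1.005

1.005


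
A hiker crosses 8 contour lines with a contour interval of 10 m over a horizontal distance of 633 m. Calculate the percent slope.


elevation change = 8 * 10 = 80 m
slope = 80 / 633 * 100 = 12.6%

12.6%


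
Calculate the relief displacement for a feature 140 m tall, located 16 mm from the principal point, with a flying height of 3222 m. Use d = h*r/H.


d = h * r / H = 140 * 16 / 3222 = 0.7 mm

0.7 mm


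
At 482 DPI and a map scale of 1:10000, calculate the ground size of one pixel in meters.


pixel_cm = 2.54 / 482 ≈ 0.00527 cm
ground = pixel_cm * 10000 / 100 = 2.54 * 10000 / (482 * 100) = 25400 / 48200 ≈ 0.53 m

0.53 m


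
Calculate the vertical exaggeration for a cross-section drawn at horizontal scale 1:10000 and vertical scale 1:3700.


VE = horizontal_scale / vertical_scale = 10000 / 3700 ≈ 2.7

2.7x


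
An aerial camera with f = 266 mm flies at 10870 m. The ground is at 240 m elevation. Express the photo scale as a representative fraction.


scale = f / (H - h) = 266 mm / 10630 m = 266 / 10630000 = 1:39962

1:39962


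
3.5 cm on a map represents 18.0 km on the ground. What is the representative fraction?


ground = 18.0 km = 1800000 cm; RF denominator = ground / map = 1800000 / 3.5 ≈ 514286; RF = 1:514286

1:514286


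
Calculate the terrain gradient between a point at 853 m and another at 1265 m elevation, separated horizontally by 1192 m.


gradient = (1265 - 853) / 1192 = 412 / 1192 = 0.3456

0.3456


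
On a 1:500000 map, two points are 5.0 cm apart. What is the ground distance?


ground = 5.0 cm * 500000 / 100 = 25000.0 m = 25.0 km

25.0 km


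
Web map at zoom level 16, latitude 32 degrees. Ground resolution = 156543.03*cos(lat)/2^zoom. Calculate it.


res = 156543.03 * cos(32) / 2^16 = 156543.03 * 0.8480481 / 65536 = 2.03 m/pixel

2.03 m/pixel


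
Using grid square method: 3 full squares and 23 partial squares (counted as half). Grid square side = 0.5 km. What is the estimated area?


effective squares = 3 + 23 * 0.5 = 14.5
area = 14.5 * 0.25 = 3.625 km^2

3.625 km^2


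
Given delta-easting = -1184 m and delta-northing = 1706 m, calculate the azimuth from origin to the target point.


az = atan2(-1184, 1706) = -34.8 deg
adjusted to 0-360: 325.2 degrees

325.2 degrees


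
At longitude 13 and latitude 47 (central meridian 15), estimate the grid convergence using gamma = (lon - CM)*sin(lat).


gamma = (13 - 15) * sin(47) = -2 * 0.731354 = -1.463 degrees

-1.463 degrees


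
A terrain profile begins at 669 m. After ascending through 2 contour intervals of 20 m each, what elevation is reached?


elevation = 669 + 2 * 20 = 709 m

709 m


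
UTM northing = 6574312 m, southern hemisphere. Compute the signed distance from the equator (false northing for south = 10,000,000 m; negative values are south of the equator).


For southern: actual = 6574312 - 10000000 = -3425688 m

-3425688 m


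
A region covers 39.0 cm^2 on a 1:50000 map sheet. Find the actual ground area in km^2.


ground_area = 39.0 * (50000/100)^2 = 9750000.0 m^2 = 9.75 km^2

9.75 km^2


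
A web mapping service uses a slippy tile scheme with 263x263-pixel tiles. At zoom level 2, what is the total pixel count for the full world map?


tiles per axis = 2^2 = 4
total tiles = 4^2 = 16
pixels per axis = 4 * 263 = 1052
total pixels = 1052^2 = 1106704

1106704 pixels


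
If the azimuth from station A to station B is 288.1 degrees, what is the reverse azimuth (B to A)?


back azimuth = (288.1 + 180) mod 360 = 108.1 degrees

108.1 degrees


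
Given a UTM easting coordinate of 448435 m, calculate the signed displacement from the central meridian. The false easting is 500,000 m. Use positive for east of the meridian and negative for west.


displacement = 448435 - 500000 = -51565 m

-51565 m


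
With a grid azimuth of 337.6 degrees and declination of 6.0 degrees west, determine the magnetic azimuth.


magnetic azimuth = grid azimuth - declination (east +ve)
mag_az = 337.6 - -6.0 = 343.6 degrees

343.6 degrees


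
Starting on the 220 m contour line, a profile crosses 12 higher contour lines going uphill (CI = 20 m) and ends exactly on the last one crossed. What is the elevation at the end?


elevation = 220 + 12 * 20 = 460 m

460 m


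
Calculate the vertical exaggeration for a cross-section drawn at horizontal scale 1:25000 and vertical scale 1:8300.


VE = horizontal_scale / vertical_scale = 25000 / 8300 ≈ 3.0

3.0x


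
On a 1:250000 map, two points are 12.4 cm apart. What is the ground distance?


ground = 12.4 cm * 250000 / 100 = 31000.0 m = 31.0 km

31.0 km


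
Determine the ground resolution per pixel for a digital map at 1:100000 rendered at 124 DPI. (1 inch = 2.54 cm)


pixel_cm = 2.54 / 124 ≈ 0.020484 cm
ground = pixel_cm * 100000 / 100 = 2.54 * 100000 / (124 * 100) = 254000 / 12400 ≈ 20.48 m

20.48 m


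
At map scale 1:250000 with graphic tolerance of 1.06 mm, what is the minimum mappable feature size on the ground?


ground = 1.06 mm * 250000 / 1000 = 265.0 m

265.0 m


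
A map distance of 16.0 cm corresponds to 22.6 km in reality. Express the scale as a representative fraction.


ground = 22.6 km = 2260000 cm; RF denominator = ground / map = 2260000 / 16.0 = 141250; RF = 1:141250

1:141250


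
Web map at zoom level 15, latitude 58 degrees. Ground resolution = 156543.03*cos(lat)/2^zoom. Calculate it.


res = 156543.03 * cos(58) / 2^15 = 156543.03 * 0.52991926 / 32768 = 2.53 m/pixel

2.53 m/pixel


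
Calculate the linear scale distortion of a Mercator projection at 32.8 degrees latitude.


SF = 1 / cos(32.8) = 1 / 0.840567 = 1.19

1.19


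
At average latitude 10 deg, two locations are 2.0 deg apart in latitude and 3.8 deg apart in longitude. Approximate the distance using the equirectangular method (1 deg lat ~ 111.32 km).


dlat_km = 2.0 * 111.32 = 222.64
dlon_km = 3.8 * 111.32 * cos(10) ≈ 416.589
dist = sqrt(222.64^2 + 416.589^2) ≈ 472.4 km

472.4 km


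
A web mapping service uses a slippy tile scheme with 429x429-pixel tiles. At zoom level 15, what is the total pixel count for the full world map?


tiles per axis = 2^15 = 32768
total tiles = 32768^2 = 1073741824
pixels per axis = 32768 * 429 = 14057472
total pixels = 14057472^2 = 197612519030784

197612519030784 pixels


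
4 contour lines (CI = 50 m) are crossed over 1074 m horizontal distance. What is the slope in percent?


elevation change = 4 * 50 = 200 m
slope = 200 / 1074 * 100 = 18.6%

18.6%


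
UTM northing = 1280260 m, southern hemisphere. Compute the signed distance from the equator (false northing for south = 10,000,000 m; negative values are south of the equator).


For southern: actual = 1280260 - 10000000 = -8719740 m

-8719740 m


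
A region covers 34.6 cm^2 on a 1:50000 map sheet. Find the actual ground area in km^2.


ground_area = 34.6 * (50000/100)^2 = 8650000.0 m^2 = 8.65 km^2

8.65 km^2


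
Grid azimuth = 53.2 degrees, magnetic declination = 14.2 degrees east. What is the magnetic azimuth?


magnetic azimuth = grid azimuth - declination (east +ve)
mag_az = 53.2 - 14.2 = 39.0 degrees

39.0 degrees
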